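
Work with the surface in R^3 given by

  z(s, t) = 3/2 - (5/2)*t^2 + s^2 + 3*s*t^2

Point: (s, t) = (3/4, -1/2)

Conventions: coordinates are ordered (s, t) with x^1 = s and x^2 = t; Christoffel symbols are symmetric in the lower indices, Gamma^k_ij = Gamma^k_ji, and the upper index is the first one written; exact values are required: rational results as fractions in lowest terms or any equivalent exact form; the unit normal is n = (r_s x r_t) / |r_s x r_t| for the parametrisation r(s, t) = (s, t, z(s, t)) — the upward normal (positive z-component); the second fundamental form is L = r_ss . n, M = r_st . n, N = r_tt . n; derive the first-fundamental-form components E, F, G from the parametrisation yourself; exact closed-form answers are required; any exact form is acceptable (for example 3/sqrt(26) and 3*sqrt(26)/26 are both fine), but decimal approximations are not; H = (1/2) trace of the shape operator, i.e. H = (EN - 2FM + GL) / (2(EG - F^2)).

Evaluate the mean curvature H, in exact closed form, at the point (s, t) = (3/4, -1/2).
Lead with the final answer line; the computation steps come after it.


Answer: H = 79*sqrt(2)/1372

z_s = 9/4, z_t = 1/4, z_ss = 2, z_st = -3, z_tt = -1/2
E = 97/16, F = 9/16, G = 17/16; answer radicand W^2 = 49/8
unnormalised second-form numerators: l = 2, m = -3, n = -1/2; L = l/sqrt(49/8), and similarly M = m/sqrt(W^2), N = n/sqrt(W^2)
H = (E*n - 2*F*m + G*l) / (2*(EG - F^2)*sqrt(W^2)); E*n - 2*F*m + G*l = 79/32, EG - F^2 = 49/8, so H = (79/392)/sqrt(49/8)


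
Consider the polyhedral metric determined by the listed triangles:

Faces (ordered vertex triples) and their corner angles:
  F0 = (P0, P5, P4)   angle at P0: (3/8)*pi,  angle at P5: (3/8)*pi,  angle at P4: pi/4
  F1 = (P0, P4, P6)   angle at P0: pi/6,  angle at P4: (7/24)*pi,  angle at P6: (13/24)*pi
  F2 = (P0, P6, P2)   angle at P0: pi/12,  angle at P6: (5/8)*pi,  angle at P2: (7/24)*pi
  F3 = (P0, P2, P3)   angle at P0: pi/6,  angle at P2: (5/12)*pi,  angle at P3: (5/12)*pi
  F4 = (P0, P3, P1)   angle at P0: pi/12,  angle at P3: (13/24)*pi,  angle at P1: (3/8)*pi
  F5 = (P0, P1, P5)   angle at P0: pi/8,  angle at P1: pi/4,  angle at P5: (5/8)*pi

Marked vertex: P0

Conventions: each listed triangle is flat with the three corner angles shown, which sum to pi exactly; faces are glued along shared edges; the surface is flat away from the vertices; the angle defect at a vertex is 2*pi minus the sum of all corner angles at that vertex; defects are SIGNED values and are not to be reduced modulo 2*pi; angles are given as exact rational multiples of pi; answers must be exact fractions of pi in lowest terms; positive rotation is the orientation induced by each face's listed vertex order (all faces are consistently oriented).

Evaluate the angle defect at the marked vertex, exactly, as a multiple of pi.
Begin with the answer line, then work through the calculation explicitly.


Answer: defect(P0) = pi

Sum of corner angles at P0: pi
defect = 2*pi - pi


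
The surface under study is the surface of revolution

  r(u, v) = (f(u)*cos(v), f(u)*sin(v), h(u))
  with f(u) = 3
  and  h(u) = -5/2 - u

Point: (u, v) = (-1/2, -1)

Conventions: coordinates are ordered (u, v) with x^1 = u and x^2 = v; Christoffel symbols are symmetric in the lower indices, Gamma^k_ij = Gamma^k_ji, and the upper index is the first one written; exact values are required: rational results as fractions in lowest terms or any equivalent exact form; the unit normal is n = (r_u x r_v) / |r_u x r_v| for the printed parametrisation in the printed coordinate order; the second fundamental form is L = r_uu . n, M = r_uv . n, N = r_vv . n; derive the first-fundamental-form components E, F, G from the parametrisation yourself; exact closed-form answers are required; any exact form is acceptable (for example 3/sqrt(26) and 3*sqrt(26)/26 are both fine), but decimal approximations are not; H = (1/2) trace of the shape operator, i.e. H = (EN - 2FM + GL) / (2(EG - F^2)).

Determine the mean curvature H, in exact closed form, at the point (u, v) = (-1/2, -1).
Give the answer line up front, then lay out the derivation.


Answer: H = -1/6

f = 3, f' = 0, f'' = 0, h' = -1, h'' = 0
E = 1, F = 0, G = 9; answer radicand W^2 = 1
unnormalised second-form numerators: l = 0, m = 0, n = -3; L = l/sqrt(1), and similarly M = m/sqrt(W^2), N = n/sqrt(W^2)
H = (E*n - 2*F*m + G*l) / (2*(EG - F^2)*sqrt(W^2)); E*n - 2*F*m + G*l = -3, EG - F^2 = 9, so H = (-1/6)/sqrt(1)


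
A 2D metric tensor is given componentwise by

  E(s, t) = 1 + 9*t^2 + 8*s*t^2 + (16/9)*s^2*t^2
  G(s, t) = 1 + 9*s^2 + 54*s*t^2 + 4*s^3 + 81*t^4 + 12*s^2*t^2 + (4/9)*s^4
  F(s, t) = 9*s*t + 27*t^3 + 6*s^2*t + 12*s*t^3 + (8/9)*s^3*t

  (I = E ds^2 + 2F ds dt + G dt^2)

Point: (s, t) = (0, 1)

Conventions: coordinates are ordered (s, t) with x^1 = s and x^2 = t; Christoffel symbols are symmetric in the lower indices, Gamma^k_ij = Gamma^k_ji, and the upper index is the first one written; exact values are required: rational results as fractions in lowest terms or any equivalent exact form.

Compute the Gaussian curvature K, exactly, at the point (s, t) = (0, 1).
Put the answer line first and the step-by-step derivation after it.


Answer: K = 15/8281

E = 10, F = 27, G = 82, EG - F^2 = 91 at the point
E_s = 8, E_t = 18, F_s = 21, F_t = 81, G_s = 54, G_t = 324
E_tt = 18, F_st = 45, G_ss = 42
The intrinsic route: Brioschi's K = (det M1 - det M2)/(EG - F^2)^2.
M1 = [[-E_tt/2 + F_st - G_ss/2, E_s/2, F_s - E_t/2], [F_t - G_s/2, E, F], [G_t/2, F, G]] = [[15, 4, 12], [54, 10, 27], [162, 27, 82]]; det M1 = -795
M2 = [[0, E_t/2, G_s/2], [E_t/2, E, F], [G_s/2, F, G]] = [[0, 9, 27], [9, 10, 27], [27, 27, 82]]; det M2 = -810
det M1 - det M2 = 15; K = 15 / (91)^2 = 15/8281


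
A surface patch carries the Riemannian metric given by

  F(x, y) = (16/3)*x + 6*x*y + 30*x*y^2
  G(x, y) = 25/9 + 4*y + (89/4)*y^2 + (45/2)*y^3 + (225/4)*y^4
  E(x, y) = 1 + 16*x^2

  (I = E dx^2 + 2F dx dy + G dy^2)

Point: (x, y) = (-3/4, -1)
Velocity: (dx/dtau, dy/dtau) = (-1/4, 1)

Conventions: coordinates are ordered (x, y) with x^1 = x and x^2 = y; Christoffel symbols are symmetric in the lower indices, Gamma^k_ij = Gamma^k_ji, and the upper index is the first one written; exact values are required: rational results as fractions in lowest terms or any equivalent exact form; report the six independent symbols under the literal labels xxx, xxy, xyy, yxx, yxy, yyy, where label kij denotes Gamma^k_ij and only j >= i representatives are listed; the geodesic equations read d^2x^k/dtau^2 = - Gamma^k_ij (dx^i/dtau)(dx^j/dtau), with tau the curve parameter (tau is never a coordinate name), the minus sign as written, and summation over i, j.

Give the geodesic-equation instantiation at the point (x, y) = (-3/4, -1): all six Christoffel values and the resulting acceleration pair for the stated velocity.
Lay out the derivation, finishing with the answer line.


E = 10, F = -22, G = 493/9 at the point
E_x = -24, E_y = 0, F_x = 88/3, F_y = 81/2, G_x = 0, G_y = -198
EG - F^2 = 574/9;  g^inv = (9/574) * [[493/9, 22], [22, 10]]
first-kind symbols [ij,l] = (1/2)(d_i g_jl + d_j g_il - d_l g_ij): [xx,x] = E_x/2 = -12, [xx,y] = F_x - E_y/2 = 88/3, [xy,x] = E_y/2 = 0, [xy,y] = G_x/2 = 0, [yy,x] = F_y - G_x/2 = 81/2, [yy,y] = G_y/2 = -99
Gamma^x_ij = (G*[ij,x] - F*[ij,y])/(EG - F^2), Gamma^y_ij = (E*[ij,y] - F*[ij,x])/(EG - F^2)
Gamma_xxx = -54/287, Gamma_xxy = 0, Gamma_xyy = 729/1148, Gamma_yxx = 132/287, Gamma_yxy = 0, Gamma_yyy = -891/574
d^2x/dtau^2 = -(Gamma_xxx*(-1/4)^2 + 2*Gamma_xxy*(-1/4)*(1) + Gamma_xyy*(1)^2) = -1431/2296
d^2y/dtau^2 = -(Gamma_yxx*(-1/4)^2 + 2*Gamma_yxy*(-1/4)*(1) + Gamma_yyy*(1)^2) = 1749/1148

Answer: Gamma_xxx = -54/287, Gamma_xxy = 0, Gamma_xyy = 729/1148, Gamma_yxx = 132/287, Gamma_yxy = 0, Gamma_yyy = -891/574; accelerations (d^2x/dtau^2, d^2y/dtau^2) = (-1431/2296, 1749/1148)


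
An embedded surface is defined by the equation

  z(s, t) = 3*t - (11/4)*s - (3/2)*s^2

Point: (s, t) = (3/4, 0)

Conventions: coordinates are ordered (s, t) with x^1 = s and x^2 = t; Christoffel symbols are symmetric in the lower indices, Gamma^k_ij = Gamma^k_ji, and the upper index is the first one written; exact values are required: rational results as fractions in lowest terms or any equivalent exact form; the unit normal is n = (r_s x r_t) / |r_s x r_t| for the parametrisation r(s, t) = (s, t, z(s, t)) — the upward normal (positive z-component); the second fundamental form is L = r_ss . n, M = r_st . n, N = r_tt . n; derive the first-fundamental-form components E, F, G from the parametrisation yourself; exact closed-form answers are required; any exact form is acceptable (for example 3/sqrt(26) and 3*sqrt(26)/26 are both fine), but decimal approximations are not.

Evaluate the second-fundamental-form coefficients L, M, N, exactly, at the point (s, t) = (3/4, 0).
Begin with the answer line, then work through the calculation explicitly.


Answer: L = -3*sqrt(35)/35, M = 0, N = 0

z_s = -5, z_t = 3, z_ss = -3, z_st = 0, z_tt = 0
E = 26, F = -15, G = 10; answer radicand W^2 = 35
unnormalised second-form numerators: l = -3, m = 0, n = 0; L = l/sqrt(35), and similarly M = m/sqrt(W^2), N = n/sqrt(W^2)


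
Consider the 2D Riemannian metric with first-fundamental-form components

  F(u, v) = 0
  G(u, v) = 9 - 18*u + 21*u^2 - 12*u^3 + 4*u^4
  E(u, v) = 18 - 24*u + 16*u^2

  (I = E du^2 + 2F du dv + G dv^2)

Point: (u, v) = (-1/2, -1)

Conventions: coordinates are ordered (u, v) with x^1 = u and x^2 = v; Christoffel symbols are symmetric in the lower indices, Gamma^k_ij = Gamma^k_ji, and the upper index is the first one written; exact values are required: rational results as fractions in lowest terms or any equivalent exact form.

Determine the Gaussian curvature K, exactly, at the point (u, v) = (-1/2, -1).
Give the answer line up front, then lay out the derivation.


Answer: K = -9/1445

E = 34, F = 0, G = 25, EG - F^2 = 850 at the point
E_u = -40, E_v = 0, F_u = 0, F_v = 0, G_u = -50, G_v = 0
E_vv = 0, F_uv = 0, G_uu = 90
The intrinsic route: Brioschi's K = (det M1 - det M2)/(EG - F^2)^2.
M1 = [[-E_vv/2 + F_uv - G_uu/2, E_u/2, F_u - E_v/2], [F_v - G_u/2, E, F], [G_v/2, F, G]] = [[-45, -20, 0], [25, 34, 0], [0, 0, 25]]; det M1 = -25750
M2 = [[0, E_v/2, G_u/2], [E_v/2, E, F], [G_u/2, F, G]] = [[0, 0, -25], [0, 34, 0], [-25, 0, 25]]; det M2 = -21250
det M1 - det M2 = -4500; K = -4500 / (850)^2 = -9/1445


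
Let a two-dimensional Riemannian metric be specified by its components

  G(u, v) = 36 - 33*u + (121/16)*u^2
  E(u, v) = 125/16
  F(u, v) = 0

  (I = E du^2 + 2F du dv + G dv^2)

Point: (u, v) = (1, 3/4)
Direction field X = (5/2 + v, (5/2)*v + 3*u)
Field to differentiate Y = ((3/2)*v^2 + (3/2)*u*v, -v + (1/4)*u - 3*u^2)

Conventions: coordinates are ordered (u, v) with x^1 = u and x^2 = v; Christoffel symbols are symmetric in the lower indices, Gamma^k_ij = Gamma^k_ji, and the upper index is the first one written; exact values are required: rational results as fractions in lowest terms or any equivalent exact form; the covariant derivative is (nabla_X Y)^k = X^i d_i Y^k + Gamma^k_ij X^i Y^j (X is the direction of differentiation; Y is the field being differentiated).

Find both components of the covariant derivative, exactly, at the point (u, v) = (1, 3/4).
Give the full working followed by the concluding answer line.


E = 125/16, F = 0, G = 169/16 at the point
E_u = 0, E_v = 0, F_u = 0, F_v = 0, G_u = -143/8, G_v = 0
EG - F^2 = 21125/256;  g^inv = (256/21125) * [[169/16, 0], [0, 125/16]]
first-kind symbols [ij,l] = (1/2)(d_i g_jl + d_j g_il - d_l g_ij): [uu,u] = E_u/2 = 0, [uu,v] = F_u - E_v/2 = 0, [uv,u] = E_v/2 = 0, [uv,v] = G_u/2 = -143/16, [vv,u] = F_v - G_u/2 = 143/16, [vv,v] = G_v/2 = 0
Gamma^u_ij = (G*[ij,u] - F*[ij,v])/(EG - F^2), Gamma^v_ij = (E*[ij,v] - F*[ij,u])/(EG - F^2)
Gamma_uuu = 0, Gamma_uuv = 0, Gamma_uvv = 143/125, Gamma_vuu = 0, Gamma_vuv = -11/13, Gamma_vvv = 0
X = (13/4, 39/8), Y = (63/32, -7/2) at the point

Answer: (nabla_X Y)^u = 1209/500, (nabla_X Y)^v = -5647/256


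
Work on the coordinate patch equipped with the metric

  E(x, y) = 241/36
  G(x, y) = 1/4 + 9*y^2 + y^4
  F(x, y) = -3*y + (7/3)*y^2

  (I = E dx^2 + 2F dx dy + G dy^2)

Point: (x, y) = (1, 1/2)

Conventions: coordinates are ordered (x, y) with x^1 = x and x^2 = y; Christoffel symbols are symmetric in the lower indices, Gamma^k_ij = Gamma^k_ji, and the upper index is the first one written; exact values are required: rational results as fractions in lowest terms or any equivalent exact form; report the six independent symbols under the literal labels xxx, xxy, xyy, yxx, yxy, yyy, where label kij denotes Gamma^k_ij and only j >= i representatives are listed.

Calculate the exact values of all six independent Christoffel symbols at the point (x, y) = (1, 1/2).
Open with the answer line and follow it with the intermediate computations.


Answer: Gamma_xxx = 0, Gamma_xxy = 0, Gamma_xyy = 1524/9397, Gamma_yxx = 0, Gamma_yxy = 0, Gamma_yyy = 17964/9397

E = 241/36, F = -11/12, G = 41/16 at the point
E_x = 0, E_y = 0, F_x = 0, F_y = -2/3, G_x = 0, G_y = 19/2
EG - F^2 = 9397/576;  g^inv = (576/9397) * [[41/16, 11/12], [11/12, 241/36]]
first-kind symbols [ij,l] = (1/2)(d_i g_jl + d_j g_il - d_l g_ij): [xx,x] = E_x/2 = 0, [xx,y] = F_x - E_y/2 = 0, [xy,x] = E_y/2 = 0, [xy,y] = G_x/2 = 0, [yy,x] = F_y - G_x/2 = -2/3, [yy,y] = G_y/2 = 19/4
Gamma^x_ij = (G*[ij,x] - F*[ij,y])/(EG - F^2), Gamma^y_ij = (E*[ij,y] - F*[ij,x])/(EG - F^2)


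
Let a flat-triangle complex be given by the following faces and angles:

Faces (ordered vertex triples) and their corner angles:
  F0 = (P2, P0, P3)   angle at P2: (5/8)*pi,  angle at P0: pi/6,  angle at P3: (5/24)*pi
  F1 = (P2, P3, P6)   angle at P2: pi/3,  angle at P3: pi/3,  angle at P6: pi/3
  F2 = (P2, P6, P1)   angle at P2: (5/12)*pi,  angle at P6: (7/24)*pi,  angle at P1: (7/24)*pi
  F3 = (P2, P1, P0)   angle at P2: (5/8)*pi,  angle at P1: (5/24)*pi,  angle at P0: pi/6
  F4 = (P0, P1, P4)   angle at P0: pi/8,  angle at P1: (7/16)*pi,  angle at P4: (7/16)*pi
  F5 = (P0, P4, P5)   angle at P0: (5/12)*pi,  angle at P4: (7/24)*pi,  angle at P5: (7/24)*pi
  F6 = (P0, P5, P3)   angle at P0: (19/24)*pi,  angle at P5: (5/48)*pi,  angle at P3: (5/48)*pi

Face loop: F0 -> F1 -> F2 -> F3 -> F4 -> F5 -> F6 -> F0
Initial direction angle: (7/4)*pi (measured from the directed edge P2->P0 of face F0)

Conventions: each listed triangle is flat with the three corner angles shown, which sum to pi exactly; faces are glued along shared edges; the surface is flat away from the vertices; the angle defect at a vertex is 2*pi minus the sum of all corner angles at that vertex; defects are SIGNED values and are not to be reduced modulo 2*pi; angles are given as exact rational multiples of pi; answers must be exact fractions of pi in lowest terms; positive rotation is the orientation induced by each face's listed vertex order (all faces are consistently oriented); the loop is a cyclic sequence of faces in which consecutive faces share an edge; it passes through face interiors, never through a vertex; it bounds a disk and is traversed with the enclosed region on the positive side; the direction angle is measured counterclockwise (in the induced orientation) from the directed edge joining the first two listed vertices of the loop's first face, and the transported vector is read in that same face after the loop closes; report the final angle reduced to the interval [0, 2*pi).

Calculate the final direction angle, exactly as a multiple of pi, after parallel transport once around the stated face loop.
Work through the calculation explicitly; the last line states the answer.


enclosed vertex P0: corner angles sum to (5/3)*pi, defect = 2*pi - (5/3)*pi = pi/3
enclosed vertex P2: corner angles sum to 2*pi, defect = 2*pi - 2*pi = 0
the final direction is the initial angle plus the enclosed defects, taken mod 2*pi in the induced orientation
final angle = (7/4)*pi + pi/3 = pi/12 (mod 2*pi)

Answer: final direction angle = pi/12


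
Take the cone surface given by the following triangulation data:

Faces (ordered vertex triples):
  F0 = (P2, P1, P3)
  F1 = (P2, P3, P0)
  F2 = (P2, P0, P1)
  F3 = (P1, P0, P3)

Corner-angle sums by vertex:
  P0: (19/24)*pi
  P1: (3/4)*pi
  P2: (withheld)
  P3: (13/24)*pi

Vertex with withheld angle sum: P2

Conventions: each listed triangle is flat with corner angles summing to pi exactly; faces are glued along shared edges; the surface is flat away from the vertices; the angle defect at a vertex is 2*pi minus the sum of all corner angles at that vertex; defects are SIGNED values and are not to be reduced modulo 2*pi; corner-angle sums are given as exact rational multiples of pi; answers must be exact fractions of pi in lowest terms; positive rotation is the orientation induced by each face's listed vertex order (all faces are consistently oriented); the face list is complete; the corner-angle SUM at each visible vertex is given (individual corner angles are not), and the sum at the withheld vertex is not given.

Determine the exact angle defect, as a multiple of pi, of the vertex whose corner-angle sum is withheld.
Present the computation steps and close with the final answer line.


V = 4, E = 6, F = 4; chi = V - E + F = 2
Gauss-Bonnet: total defect = 2*pi*chi = 4*pi; visible defects sum to (47/12)*pi

Answer: defect(P2) = pi/12


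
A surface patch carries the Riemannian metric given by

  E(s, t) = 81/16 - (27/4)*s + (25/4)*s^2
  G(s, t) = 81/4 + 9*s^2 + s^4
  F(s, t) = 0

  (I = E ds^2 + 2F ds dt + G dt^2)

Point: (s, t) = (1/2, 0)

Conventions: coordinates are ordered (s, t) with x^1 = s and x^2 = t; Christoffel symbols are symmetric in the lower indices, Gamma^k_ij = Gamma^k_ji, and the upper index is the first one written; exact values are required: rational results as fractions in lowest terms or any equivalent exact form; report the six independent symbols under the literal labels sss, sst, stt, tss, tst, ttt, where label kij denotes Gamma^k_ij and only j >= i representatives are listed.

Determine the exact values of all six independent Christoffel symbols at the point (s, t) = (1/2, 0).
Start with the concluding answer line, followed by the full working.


Answer: Gamma_sss = -1/13, Gamma_sst = 0, Gamma_stt = -19/13, Gamma_tss = 0, Gamma_tst = 4/19, Gamma_ttt = 0

E = 13/4, F = 0, G = 361/16 at the point
E_s = -1/2, E_t = 0, F_s = 0, F_t = 0, G_s = 19/2, G_t = 0
EG - F^2 = 4693/64;  g^inv = (64/4693) * [[361/16, 0], [0, 13/4]]
first-kind symbols [ij,l] = (1/2)(d_i g_jl + d_j g_il - d_l g_ij): [ss,s] = E_s/2 = -1/4, [ss,t] = F_s - E_t/2 = 0, [st,s] = E_t/2 = 0, [st,t] = G_s/2 = 19/4, [tt,s] = F_t - G_s/2 = -19/4, [tt,t] = G_t/2 = 0
Gamma^s_ij = (G*[ij,s] - F*[ij,t])/(EG - F^2), Gamma^t_ij = (E*[ij,t] - F*[ij,s])/(EG - F^2)


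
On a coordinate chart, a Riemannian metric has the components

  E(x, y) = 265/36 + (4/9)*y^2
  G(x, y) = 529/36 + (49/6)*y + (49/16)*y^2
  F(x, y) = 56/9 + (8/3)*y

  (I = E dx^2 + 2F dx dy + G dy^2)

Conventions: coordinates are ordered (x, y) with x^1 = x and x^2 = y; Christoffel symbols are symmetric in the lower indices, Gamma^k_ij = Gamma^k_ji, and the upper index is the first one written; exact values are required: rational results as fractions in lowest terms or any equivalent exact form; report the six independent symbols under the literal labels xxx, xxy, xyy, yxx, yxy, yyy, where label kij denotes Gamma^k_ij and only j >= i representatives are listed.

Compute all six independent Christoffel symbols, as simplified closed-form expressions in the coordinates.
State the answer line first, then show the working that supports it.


Answer: Gamma_xxx = (6144*y^2 + 14336*y)/(7056*y^4 + 18816*y^3 + 113857*y^2 + 139608*y + 360036), Gamma_xxy = (7056*y^3 + 18816*y^2 + 33856*y)/(7056*y^4 + 18816*y^3 + 113857*y^2 + 139608*y + 360036), Gamma_xyy = (71424 - 42336*y)/(7056*y^4 + 18816*y^3 + 113857*y^2 + 139608*y + 360036), Gamma_yxx = (-1024*y^3 - 16960*y)/(7056*y^4 + 18816*y^3 + 113857*y^2 + 139608*y + 360036), Gamma_yxy = (-6144*y^2 - 14336*y)/(7056*y^4 + 18816*y^3 + 113857*y^2 + 139608*y + 360036), Gamma_yyy = (7056*y^3 + 9408*y^2 + 80001*y + 69804)/(7056*y^4 + 18816*y^3 + 113857*y^2 + 139608*y + 360036)

E = 265/36 + (4/9)*y^2; F = 56/9 + (8/3)*y; G = 529/36 + (49/6)*y + (49/16)*y^2
Gamma^k_ij = (1/2) g^{kl} (d_i g_jl + d_j g_il - d_l g_ij), with g^inv = (1/(EG-F^2)) [[G, -F], [-F, E]]
first partials: E_x = 0, E_y = (8/9)*y, F_x = 0, F_y = 8/3, G_x = 0, G_y = 49/6 + (49/8)*y
D = EG - F^2 = 10001/144 + (1939/72)*y + (113857/5184)*y^2 + (98/27)*y^3 + (49/36)*y^4
expanded: Gamma^x_xx = (G E_x - 2F F_x + F E_y)/(2D), Gamma^x_xy = (G E_y - F G_x)/(2D), Gamma^x_yy = (2G F_y - G G_x - F G_y)/(2D), Gamma^y_xx = (2E F_x - E E_y - F E_x)/(2D), Gamma^y_xy = (E G_x - F E_y)/(2D), Gamma^y_yy = (E G_y - 2F F_y + F G_x)/(2D); substitute and cancel common factors


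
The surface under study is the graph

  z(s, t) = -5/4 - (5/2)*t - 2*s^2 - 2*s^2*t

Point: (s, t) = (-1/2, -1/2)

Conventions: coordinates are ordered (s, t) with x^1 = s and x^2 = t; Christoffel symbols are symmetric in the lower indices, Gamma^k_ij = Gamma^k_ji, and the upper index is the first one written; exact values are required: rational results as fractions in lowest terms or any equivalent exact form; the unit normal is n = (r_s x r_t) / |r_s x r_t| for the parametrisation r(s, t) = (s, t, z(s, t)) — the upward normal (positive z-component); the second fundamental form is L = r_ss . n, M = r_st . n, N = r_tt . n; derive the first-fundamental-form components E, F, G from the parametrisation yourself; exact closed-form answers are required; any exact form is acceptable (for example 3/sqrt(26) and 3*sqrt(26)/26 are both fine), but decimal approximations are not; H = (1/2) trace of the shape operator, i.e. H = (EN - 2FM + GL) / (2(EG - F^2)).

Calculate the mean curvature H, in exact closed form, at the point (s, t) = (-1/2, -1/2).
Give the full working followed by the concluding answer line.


z_s = 1, z_t = -3, z_ss = -2, z_st = 2, z_tt = 0
E = 2, F = -3, G = 10; answer radicand W^2 = 11
unnormalised second-form numerators: l = -2, m = 2, n = 0; L = l/sqrt(11), and similarly M = m/sqrt(W^2), N = n/sqrt(W^2)
H = (E*n - 2*F*m + G*l) / (2*(EG - F^2)*sqrt(W^2)); E*n - 2*F*m + G*l = -8, EG - F^2 = 11, so H = (-4/11)/sqrt(11)

Answer: H = -4*sqrt(11)/121


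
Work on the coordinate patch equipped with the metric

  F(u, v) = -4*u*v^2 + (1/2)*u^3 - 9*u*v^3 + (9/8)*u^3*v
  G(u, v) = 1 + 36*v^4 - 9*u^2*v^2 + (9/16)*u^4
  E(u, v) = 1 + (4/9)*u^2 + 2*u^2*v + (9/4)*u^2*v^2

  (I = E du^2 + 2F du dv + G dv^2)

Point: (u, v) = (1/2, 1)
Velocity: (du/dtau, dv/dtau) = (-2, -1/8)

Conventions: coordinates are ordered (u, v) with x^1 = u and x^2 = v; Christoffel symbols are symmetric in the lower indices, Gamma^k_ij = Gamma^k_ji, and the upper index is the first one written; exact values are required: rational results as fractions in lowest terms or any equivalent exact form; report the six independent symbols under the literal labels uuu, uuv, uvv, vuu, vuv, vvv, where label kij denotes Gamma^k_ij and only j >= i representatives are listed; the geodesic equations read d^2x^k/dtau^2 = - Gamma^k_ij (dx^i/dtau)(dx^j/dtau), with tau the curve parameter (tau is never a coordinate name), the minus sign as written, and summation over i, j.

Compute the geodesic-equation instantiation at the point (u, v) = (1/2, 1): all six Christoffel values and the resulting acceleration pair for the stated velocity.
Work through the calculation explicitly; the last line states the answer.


E = 313/144, F = -403/64, G = 8905/256 at the point
E_u = 169/36, E_v = 13/8, F_u = -377/32, F_v = -1111/64, G_u = -279/32, G_v = 279/2
EG - F^2 = 82849/2304;  g^inv = (2304/82849) * [[8905/256, 403/64], [403/64, 313/144]]
first-kind symbols [ij,l] = (1/2)(d_i g_jl + d_j g_il - d_l g_ij): [uu,u] = E_u/2 = 169/72, [uu,v] = F_u - E_v/2 = -403/32, [uv,u] = E_v/2 = 13/16, [uv,v] = G_u/2 = -279/64, [vv,u] = F_v - G_u/2 = -13, [vv,v] = G_v/2 = 279/4
Gamma^u_ij = (G*[ij,u] - F*[ij,v])/(EG - F^2), Gamma^v_ij = (E*[ij,v] - F*[ij,u])/(EG - F^2)
Gamma_uuu = 416/6373, Gamma_uuv = 144/6373, Gamma_uvv = -2304/6373, Gamma_vuu = -2232/6373, Gamma_vuv = -10044/82849, Gamma_vvv = 160704/82849
d^2u/dtau^2 = -(Gamma_uuu*(-2)^2 + 2*Gamma_uuv*(-2)*(-1/8) + Gamma_uvv*(-1/8)^2) = -1700/6373
d^2v/dtau^2 = -(Gamma_vuu*(-2)^2 + 2*Gamma_vuv*(-2)*(-1/8) + Gamma_vvv*(-1/8)^2) = 118575/82849

Answer: Gamma_uuu = 416/6373, Gamma_uuv = 144/6373, Gamma_uvv = -2304/6373, Gamma_vuu = -2232/6373, Gamma_vuv = -10044/82849, Gamma_vvv = 160704/82849; accelerations (d^2u/dtau^2, d^2v/dtau^2) = (-1700/6373, 118575/82849)


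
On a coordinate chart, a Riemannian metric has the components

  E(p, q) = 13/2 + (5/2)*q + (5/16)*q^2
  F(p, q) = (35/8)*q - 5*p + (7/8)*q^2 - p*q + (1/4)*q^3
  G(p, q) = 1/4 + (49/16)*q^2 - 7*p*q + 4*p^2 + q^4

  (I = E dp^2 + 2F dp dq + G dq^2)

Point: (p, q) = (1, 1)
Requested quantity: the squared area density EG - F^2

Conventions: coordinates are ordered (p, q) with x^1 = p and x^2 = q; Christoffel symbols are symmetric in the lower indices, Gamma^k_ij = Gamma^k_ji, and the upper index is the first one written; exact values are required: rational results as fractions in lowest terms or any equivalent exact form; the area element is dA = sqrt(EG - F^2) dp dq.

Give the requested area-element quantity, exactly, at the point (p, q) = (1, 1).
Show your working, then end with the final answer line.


E = 149/16, F = -1/2, G = 21/16; EG - F^2 = 3065/256

Answer: EG - F^2 = 3065/256


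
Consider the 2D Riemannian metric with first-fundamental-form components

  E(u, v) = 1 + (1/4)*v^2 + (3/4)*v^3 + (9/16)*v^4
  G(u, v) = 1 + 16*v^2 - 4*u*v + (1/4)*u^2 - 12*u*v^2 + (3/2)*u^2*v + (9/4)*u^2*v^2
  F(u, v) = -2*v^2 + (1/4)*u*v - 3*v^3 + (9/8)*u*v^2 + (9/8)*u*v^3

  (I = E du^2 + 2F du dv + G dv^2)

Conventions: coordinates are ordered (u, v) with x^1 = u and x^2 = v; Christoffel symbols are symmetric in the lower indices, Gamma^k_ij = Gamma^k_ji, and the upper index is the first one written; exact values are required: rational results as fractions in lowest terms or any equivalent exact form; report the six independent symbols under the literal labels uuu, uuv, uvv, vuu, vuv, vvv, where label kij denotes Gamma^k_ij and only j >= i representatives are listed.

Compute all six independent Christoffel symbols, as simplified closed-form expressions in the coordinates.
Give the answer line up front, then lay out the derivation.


Answer: Gamma_uuu = 0, Gamma_uuv = (18*v^3 + 18*v^2 + 4*v)/(36*u^2*v^2 + 24*u^2*v + 4*u^2 - 192*u*v^2 - 64*u*v + 9*v^4 + 12*v^3 + 260*v^2 + 16), Gamma_uvv = (18*u*v^2 + 12*u*v - 48*v^2 - 32*v)/(36*u^2*v^2 + 24*u^2*v + 4*u^2 - 192*u*v^2 - 64*u*v + 9*v^4 + 12*v^3 + 260*v^2 + 16), Gamma_vuu = 0, Gamma_vuv = (36*u*v^2 + 24*u*v + 4*u - 96*v^2 - 32*v)/(36*u^2*v^2 + 24*u^2*v + 4*u^2 - 192*u*v^2 - 64*u*v + 9*v^4 + 12*v^3 + 260*v^2 + 16), Gamma_vvv = (36*u^2*v + 12*u^2 - 192*u*v - 32*u + 256*v)/(36*u^2*v^2 + 24*u^2*v + 4*u^2 - 192*u*v^2 - 64*u*v + 9*v^4 + 12*v^3 + 260*v^2 + 16)

E = 1 + (1/4)*v^2 + (3/4)*v^3 + (9/16)*v^4; F = -2*v^2 + (1/4)*u*v - 3*v^3 + (9/8)*u*v^2 + (9/8)*u*v^3; G = 1 + 16*v^2 - 4*u*v + (1/4)*u^2 - 12*u*v^2 + (3/2)*u^2*v + (9/4)*u^2*v^2
Gamma^k_ij = (1/2) g^{kl} (d_i g_jl + d_j g_il - d_l g_ij), with g^inv = (1/(EG-F^2)) [[G, -F], [-F, E]]
first partials: E_u = 0, E_v = (1/2)*v + (9/4)*v^2 + (9/4)*v^3, F_u = (1/4)*v + (9/8)*v^2 + (9/8)*v^3, F_v = -4*v + (1/4)*u - 9*v^2 + (9/4)*u*v + (27/8)*u*v^2, G_u = -4*v + (1/2)*u - 12*v^2 + 3*u*v + (9/2)*u*v^2, G_v = 32*v - 4*u - 24*u*v + (3/2)*u^2 + (9/2)*u^2*v
D = EG - F^2 = 1 + (65/4)*v^2 - 4*u*v + (1/4)*u^2 + (3/4)*v^3 - 12*u*v^2 + (3/2)*u^2*v + (9/16)*v^4 + (9/4)*u^2*v^2
expanded: Gamma^u_uu = (G E_u - 2F F_u + F E_v)/(2D), Gamma^u_uv = (G E_v - F G_u)/(2D), Gamma^u_vv = (2G F_v - G G_u - F G_v)/(2D), Gamma^v_uu = (2E F_u - E E_v - F E_u)/(2D), Gamma^v_uv = (E G_u - F E_v)/(2D), Gamma^v_vv = (E G_v - 2F F_v + F G_u)/(2D); substitute and cancel common factors


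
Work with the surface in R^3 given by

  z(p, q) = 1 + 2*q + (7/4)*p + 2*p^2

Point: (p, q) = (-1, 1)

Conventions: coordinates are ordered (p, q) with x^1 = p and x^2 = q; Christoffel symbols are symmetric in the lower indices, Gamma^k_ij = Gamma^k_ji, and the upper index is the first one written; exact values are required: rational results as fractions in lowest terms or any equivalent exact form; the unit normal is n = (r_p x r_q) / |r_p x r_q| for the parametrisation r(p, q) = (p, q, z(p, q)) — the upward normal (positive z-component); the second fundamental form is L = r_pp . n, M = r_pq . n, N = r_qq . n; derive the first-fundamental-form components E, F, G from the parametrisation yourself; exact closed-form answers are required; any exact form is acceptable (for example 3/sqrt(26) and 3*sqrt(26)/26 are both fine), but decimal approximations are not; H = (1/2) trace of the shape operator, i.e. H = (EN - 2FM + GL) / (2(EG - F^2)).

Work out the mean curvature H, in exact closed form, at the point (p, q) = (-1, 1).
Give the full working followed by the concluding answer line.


z_p = -9/4, z_q = 2, z_pp = 4, z_pq = 0, z_qq = 0
E = 97/16, F = -9/2, G = 5; answer radicand W^2 = 161/16
unnormalised second-form numerators: l = 4, m = 0, n = 0; L = l/sqrt(161/16), and similarly M = m/sqrt(W^2), N = n/sqrt(W^2)
H = (E*n - 2*F*m + G*l) / (2*(EG - F^2)*sqrt(W^2)); E*n - 2*F*m + G*l = 20, EG - F^2 = 161/16, so H = (160/161)/sqrt(161/16)

Answer: H = 640*sqrt(161)/25921


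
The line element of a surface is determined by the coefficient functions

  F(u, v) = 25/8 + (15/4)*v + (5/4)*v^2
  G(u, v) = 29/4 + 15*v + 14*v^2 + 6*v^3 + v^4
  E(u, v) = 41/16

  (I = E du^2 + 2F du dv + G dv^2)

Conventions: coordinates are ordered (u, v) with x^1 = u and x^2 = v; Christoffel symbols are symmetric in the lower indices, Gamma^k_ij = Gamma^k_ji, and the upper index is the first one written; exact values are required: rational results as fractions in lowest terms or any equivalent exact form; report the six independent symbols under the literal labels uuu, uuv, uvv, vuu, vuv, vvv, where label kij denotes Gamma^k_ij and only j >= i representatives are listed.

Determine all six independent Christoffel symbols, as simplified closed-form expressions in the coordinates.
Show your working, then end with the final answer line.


E = 41/16; F = 25/8 + (15/4)*v + (5/4)*v^2; G = 29/4 + 15*v + 14*v^2 + 6*v^3 + v^4
Gamma^k_ij = (1/2) g^{kl} (d_i g_jl + d_j g_il - d_l g_ij), with g^inv = (1/(EG-F^2)) [[G, -F], [-F, E]]
first partials: E_u = 0, E_v = 0, F_u = 0, F_v = 15/4 + (5/2)*v, G_u = 0, G_v = 15 + 28*v + 18*v^2 + 4*v^3
D = EG - F^2 = 141/16 + 15*v + 14*v^2 + 6*v^3 + v^4
expanded: Gamma^u_uu = (G E_u - 2F F_u + F E_v)/(2D), Gamma^u_uv = (G E_v - F G_u)/(2D), Gamma^u_vv = (2G F_v - G G_u - F G_v)/(2D), Gamma^v_uu = (2E F_u - E E_v - F E_u)/(2D), Gamma^v_uv = (E G_u - F E_v)/(2D), Gamma^v_vv = (E G_v - 2F F_v + F G_u)/(2D); substitute and cancel common factors

Answer: Gamma_uuu = 0, Gamma_uuv = 0, Gamma_uvv = (40*v + 60)/(16*v^4 + 96*v^3 + 224*v^2 + 240*v + 141), Gamma_vuu = 0, Gamma_vuv = 0, Gamma_vvv = (32*v^3 + 144*v^2 + 224*v + 120)/(16*v^4 + 96*v^3 + 224*v^2 + 240*v + 141)


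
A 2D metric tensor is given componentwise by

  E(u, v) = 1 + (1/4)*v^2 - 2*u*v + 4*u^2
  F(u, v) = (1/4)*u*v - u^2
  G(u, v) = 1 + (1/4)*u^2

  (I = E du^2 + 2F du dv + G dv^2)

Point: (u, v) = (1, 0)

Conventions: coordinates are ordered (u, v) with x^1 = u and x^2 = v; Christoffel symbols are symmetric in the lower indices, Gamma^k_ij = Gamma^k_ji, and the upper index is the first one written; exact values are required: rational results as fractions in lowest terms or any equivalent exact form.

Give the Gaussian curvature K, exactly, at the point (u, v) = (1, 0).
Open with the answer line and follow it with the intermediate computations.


Answer: K = -4/441

E = 5, F = -1, G = 5/4, EG - F^2 = 21/4 at the point
E_u = 8, E_v = -2, F_u = -2, F_v = 1/4, G_u = 1/2, G_v = 0
E_vv = 1/2, F_uv = 1/4, G_uu = 1/2
K follows from Brioschi's formula, (det M1 - det M2)/(EG - F^2)^2.
M1 = [[-E_vv/2 + F_uv - G_uu/2, E_u/2, F_u - E_v/2], [F_v - G_u/2, E, F], [G_v/2, F, G]] = [[-1/4, 4, -1], [0, 5, -1], [0, -1, 5/4]]; det M1 = -21/16
M2 = [[0, E_v/2, G_u/2], [E_v/2, E, F], [G_u/2, F, G]] = [[0, -1, 1/4], [-1, 5, -1], [1/4, -1, 5/4]]; det M2 = -17/16
det M1 - det M2 = -1/4; K = -1/4 / (21/4)^2 = -4/441


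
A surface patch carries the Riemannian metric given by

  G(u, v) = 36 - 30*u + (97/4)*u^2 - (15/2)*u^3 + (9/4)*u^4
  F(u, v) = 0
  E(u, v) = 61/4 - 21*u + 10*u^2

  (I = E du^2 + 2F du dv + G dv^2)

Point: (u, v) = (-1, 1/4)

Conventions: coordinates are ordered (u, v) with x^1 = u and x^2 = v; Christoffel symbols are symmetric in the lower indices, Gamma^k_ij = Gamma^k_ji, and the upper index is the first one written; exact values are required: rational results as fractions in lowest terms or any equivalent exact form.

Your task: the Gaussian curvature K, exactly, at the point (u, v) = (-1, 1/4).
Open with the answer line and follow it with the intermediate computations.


Answer: K = -208/171125

E = 185/4, F = 0, G = 100, EG - F^2 = 4625 at the point
E_u = -41, E_v = 0, F_u = 0, F_v = 0, G_u = -110, G_v = 0
E_vv = 0, F_uv = 0, G_uu = 241/2
Apply the Brioschi formula K = (det M1 - det M2)/(EG - F^2)^2 over the derivative matrices of E, F, G.
M1 = [[-E_vv/2 + F_uv - G_uu/2, E_u/2, F_u - E_v/2], [F_v - G_u/2, E, F], [G_v/2, F, G]] = [[-241/4, -41/2, 0], [55, 185/4, 0], [0, 0, 100]]; det M1 = -663625/4
M2 = [[0, E_v/2, G_u/2], [E_v/2, E, F], [G_u/2, F, G]] = [[0, 0, -55], [0, 185/4, 0], [-55, 0, 100]]; det M2 = -559625/4
det M1 - det M2 = -26000; K = -26000 / (4625)^2 = -208/171125


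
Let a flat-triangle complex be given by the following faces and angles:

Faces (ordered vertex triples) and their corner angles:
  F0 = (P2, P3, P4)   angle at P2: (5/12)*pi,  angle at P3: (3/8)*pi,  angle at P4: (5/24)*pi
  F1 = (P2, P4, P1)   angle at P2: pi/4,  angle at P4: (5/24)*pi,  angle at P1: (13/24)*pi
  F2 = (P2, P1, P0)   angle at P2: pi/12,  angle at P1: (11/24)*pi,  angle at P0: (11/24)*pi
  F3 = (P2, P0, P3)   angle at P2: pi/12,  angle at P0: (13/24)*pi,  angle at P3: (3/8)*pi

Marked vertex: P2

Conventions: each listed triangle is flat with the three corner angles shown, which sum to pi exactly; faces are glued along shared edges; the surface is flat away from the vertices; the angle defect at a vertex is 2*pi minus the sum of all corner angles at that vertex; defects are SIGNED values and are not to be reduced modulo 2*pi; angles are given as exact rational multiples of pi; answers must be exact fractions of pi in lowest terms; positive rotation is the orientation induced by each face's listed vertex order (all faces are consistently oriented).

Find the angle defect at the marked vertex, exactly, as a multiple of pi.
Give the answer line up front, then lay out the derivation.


Answer: defect(P2) = (7/6)*pi

Sum of corner angles at P2: (5/6)*pi
defect = 2*pi - (5/6)*pi


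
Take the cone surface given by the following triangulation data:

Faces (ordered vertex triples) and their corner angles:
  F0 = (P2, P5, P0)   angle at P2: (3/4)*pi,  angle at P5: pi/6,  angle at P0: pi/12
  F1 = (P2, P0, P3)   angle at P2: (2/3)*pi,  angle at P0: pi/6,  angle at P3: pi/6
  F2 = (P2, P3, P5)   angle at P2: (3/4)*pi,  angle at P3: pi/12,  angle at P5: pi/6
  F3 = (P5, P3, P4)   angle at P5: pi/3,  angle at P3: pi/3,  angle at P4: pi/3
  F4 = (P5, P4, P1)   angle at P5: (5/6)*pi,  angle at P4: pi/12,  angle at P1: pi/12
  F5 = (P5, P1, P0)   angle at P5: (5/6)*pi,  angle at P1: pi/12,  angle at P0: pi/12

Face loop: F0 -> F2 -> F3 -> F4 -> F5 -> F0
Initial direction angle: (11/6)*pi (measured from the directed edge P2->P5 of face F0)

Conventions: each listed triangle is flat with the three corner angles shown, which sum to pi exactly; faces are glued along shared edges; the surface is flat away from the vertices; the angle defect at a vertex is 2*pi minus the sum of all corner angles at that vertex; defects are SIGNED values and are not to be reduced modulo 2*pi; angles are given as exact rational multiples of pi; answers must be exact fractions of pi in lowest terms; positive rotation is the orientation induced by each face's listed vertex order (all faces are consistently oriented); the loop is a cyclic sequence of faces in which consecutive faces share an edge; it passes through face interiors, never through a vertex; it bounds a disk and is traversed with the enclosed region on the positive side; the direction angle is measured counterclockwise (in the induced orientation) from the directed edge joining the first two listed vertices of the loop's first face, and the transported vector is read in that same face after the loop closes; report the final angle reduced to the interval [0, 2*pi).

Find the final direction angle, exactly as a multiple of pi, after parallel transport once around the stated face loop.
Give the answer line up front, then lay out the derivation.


Answer: final direction angle = (3/2)*pi

enclosed vertex P5: corner angles sum to (7/3)*pi, defect = 2*pi - (7/3)*pi = -pi/3
final direction = starting direction + enclosed defect total, reduced mod 2*pi (induced orientation)
final angle = (11/6)*pi - pi/3 = (3/2)*pi (mod 2*pi)


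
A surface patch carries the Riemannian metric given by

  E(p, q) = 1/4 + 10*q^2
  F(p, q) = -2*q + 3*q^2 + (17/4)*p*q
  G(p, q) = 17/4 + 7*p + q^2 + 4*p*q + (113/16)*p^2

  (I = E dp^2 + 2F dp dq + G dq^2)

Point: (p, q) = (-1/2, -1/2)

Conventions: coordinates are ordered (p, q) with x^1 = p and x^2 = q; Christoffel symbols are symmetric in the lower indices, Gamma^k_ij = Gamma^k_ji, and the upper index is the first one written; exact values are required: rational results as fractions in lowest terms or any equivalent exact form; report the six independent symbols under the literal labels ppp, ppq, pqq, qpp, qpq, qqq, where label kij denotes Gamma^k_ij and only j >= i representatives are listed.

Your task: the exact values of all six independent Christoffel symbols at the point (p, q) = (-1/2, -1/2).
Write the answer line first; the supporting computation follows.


Answer: Gamma_ppp = -1035/313, Gamma_ppq = -8155/1252, Gamma_pqq = -38355/5008, Gamma_qpp = 1012/313, Gamma_qpq = 1437/313, Gamma_qqq = 6663/1252

E = 11/4, F = 45/16, G = 241/64 at the point
E_p = 0, E_q = -10, F_p = -17/8, F_q = -57/8, G_p = -33/16, G_q = -3
EG - F^2 = 313/128;  g^inv = (128/313) * [[241/64, -45/16], [-45/16, 11/4]]
first-kind symbols [ij,l] = (1/2)(d_i g_jl + d_j g_il - d_l g_ij): [pp,p] = E_p/2 = 0, [pp,q] = F_p - E_q/2 = 23/8, [pq,p] = E_q/2 = -5, [pq,q] = G_p/2 = -33/32, [qq,p] = F_q - G_p/2 = -195/32, [qq,q] = G_q/2 = -3/2
Gamma^p_ij = (G*[ij,p] - F*[ij,q])/(EG - F^2), Gamma^q_ij = (E*[ij,q] - F*[ij,p])/(EG - F^2)


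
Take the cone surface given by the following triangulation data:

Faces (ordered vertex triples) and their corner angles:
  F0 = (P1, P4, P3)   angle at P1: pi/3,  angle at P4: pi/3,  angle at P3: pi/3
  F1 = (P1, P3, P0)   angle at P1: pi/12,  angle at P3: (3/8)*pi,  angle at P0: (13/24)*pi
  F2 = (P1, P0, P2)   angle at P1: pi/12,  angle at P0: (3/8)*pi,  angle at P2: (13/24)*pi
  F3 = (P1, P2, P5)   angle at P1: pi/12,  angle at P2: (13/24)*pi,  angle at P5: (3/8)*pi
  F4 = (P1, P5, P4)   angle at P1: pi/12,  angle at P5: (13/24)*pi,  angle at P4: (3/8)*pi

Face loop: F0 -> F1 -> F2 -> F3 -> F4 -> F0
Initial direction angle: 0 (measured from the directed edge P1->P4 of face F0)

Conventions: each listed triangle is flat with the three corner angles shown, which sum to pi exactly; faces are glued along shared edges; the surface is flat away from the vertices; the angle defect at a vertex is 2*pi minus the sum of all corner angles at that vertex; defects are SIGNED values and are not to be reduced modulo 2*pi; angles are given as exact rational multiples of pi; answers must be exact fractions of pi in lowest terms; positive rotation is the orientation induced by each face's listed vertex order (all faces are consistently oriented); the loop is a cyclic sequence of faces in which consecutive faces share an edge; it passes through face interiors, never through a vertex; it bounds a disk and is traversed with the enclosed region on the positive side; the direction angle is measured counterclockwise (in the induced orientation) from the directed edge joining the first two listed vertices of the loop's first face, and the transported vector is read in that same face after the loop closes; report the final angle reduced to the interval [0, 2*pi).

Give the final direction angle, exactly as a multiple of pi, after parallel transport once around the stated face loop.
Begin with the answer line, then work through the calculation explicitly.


Answer: final direction angle = (4/3)*pi

enclosed vertex P1: corner angles sum to (2/3)*pi, defect = 2*pi - (2/3)*pi = (4/3)*pi
final direction = starting direction + enclosed defect total, reduced mod 2*pi (induced orientation)
final angle = 0 + (4/3)*pi = (4/3)*pi (mod 2*pi)
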